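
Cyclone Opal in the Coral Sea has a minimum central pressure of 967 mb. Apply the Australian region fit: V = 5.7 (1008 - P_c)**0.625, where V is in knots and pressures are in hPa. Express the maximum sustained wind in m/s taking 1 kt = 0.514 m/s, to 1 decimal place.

29.8 m/s

ΔP = 1008 − 967 = 41 mb.
V ≈ 5.7 × 41^0.625 = 5.7 × 10.186 ≈ 58.058 kt.
58.058 × 0.514 ≈ 29.84 m/s → 29.8 m/s.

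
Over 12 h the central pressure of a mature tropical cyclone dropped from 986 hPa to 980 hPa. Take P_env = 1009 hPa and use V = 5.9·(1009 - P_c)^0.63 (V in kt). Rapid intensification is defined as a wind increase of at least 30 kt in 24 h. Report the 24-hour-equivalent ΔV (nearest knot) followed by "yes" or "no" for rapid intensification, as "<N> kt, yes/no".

V₁: ΔP = 23, V ≈ 5.9 × 23^0.63 ≈ 42.53 kt.
V₂: ΔP = 29, V ≈ 5.9 × 29^0.63 ≈ 49.22 kt.
ΔV over 12 h = 6.69 kt → 24 h equivalent = 6.69 × 24/12 ≈ 13.38 kt.
13 kt < 30 kt ⇒ not rapid intensification.

13 kt, no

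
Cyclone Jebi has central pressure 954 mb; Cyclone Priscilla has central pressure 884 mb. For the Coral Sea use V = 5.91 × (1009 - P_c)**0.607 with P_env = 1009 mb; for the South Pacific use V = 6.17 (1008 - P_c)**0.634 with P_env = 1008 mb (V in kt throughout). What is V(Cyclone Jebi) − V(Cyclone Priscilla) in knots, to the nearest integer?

-64 kt

Cyclone Jebi: ΔP = 55; V ≈ 5.91 × 55^0.607 ≈ 67.30 kt.
Cyclone Priscilla: ΔP = 124; V ≈ 6.17 × 124^0.634 ≈ 131.07 kt.
Difference ≈ 67.30 − 131.07 = -63.77 → -64 kt.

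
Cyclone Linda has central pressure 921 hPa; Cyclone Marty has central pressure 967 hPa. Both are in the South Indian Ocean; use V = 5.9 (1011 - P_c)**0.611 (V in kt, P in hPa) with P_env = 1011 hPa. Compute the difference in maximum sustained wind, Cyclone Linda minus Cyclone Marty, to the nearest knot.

33 kt

Cyclone Linda: ΔP = 90; V ≈ 5.9 × 90^0.611 ≈ 92.23 kt.
Cyclone Marty: ΔP = 44; V ≈ 5.9 × 44^0.611 ≈ 59.57 kt.
Difference ≈ 92.23 − 59.57 = 32.66 → 33 kt.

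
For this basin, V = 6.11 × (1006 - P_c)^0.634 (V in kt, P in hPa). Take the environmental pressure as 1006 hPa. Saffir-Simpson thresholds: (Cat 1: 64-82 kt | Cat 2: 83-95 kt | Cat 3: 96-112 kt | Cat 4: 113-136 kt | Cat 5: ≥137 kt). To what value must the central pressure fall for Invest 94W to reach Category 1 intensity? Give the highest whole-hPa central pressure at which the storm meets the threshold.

965 hPa

Category 1 begins at V = 64 kt.
Required ΔP = (64/6.11)^(1/0.634) = 10.475^1.577 ≈ 40.65 hPa.
P_c ≤ 1006 − 40.65 = 965.35, so the highest integer P_c is 965 hPa.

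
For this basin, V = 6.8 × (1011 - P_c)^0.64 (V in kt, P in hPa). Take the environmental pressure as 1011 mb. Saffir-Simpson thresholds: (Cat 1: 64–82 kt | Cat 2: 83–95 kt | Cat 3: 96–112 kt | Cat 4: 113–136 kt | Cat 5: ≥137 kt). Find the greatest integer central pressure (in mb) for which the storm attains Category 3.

Category 3 begins at V = 96 kt.
Required ΔP = (96/6.8)^(1/0.64) = 14.118^1.562 ≈ 62.59 mb.
P_c ≤ 1011 − 62.59 = 948.41, so the highest integer P_c is 948 mb.

948 mb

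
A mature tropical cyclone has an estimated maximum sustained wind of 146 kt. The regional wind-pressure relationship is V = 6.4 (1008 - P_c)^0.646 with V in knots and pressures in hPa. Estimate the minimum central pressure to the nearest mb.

881 mb

ΔP = (V / 6.4)^(1/0.646) = (146/6.4)^1.548.
146/6.4 = 22.812; 22.812^1.548 ≈ 126.60 mb.
P_c = 1008 − 126.60 = 881.40 ≈ 881 mb.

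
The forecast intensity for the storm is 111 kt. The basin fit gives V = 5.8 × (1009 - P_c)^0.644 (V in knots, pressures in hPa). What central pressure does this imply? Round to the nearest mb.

911 mb

ΔP = (V / 5.8)^(1/0.644) = (111/5.8)^1.553.
111/5.8 = 19.138; 19.138^1.553 ≈ 97.84 mb.
P_c = 1009 − 97.84 = 911.16 ≈ 911 mb.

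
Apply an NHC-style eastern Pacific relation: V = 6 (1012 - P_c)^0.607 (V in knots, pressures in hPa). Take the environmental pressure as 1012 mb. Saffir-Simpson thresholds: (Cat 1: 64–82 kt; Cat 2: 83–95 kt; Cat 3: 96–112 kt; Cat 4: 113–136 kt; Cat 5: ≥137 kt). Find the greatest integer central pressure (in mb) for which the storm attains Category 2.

936 mb

Category 2 begins at V = 83 kt.
Required ΔP = (83/6)^(1/0.607) = 13.833^1.647 ≈ 75.79 mb.
P_c ≤ 1012 − 75.79 = 936.21, so the highest integer P_c is 936 mb.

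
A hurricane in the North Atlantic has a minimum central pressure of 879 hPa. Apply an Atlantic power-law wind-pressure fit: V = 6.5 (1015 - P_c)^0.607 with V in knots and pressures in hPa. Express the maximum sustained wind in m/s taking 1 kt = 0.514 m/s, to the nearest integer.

66 m/s

ΔP = 1015 − 879 = 136 hPa.
V ≈ 6.5 × 136^0.607 = 6.5 × 19.727 ≈ 128.225 kt.
128.225 × 0.514 ≈ 65.91 m/s → 66 m/s.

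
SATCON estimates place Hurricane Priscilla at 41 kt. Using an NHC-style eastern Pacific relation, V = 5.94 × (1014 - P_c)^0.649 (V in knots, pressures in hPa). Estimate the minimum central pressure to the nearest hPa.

ΔP = (V / 5.94)^(1/0.649) = (41/5.94)^1.541.
41/5.94 = 6.902; 6.902^1.541 ≈ 19.62 hPa.
P_c = 1014 − 19.62 = 994.38 ≈ 994 hPa.

994 hPa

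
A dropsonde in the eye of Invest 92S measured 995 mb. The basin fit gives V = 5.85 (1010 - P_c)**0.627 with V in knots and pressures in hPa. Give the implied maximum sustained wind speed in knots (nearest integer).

ΔP = 1010 − 995 = 15 mb.
15^0.627 ≈ 5.463.
V ≈ 5.85 × 5.463 ≈ 32.0 kt.

32 kt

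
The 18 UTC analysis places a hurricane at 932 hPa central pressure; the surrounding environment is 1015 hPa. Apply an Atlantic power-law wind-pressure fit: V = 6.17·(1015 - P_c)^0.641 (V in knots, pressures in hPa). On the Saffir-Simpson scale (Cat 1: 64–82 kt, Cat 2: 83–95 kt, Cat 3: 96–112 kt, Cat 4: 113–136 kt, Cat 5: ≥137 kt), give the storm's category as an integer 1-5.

ΔP = 1015 − 932 = 83 hPa.
V ≈ 6.17 × 83^0.641 = 6.17 × 16.99 ≈ 105 kt.
105 kt falls in the Category 3 band.

3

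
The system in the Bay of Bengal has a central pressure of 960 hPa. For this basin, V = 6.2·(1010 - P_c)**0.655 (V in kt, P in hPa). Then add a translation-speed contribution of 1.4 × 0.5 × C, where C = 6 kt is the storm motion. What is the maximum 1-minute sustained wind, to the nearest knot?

ΔP = 1010 − 960 = 50 hPa.
50^0.655 ≈ 12.967.
V ≈ 6.2 × 12.967 ≈ 80.4 kt.
Translation term: 1.4 × 0.5 × 6 = 4.2 kt.
Corrected V ≈ 84.6 kt → 85 kt.

85 kt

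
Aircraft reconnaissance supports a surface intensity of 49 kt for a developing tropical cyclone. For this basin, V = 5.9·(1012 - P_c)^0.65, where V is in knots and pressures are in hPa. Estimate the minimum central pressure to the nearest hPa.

986 hPa

ΔP = (V / 5.9)^(1/0.65) = (49/5.9)^1.538.
49/5.9 = 8.305; 8.305^1.538 ≈ 25.96 hPa.
P_c = 1012 − 25.96 = 986.04 ≈ 986 hPa.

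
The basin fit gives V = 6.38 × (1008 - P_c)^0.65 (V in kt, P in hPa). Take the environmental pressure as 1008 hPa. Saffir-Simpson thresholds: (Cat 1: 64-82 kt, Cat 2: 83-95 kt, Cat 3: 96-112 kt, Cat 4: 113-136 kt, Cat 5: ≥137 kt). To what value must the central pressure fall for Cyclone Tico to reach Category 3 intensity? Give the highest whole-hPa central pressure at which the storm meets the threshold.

Category 3 begins at V = 96 kt.
Required ΔP = (96/6.38)^(1/0.65) = 15.047^1.538 ≈ 64.78 hPa.
P_c ≤ 1008 − 64.78 = 943.22, so the highest integer P_c is 943 hPa.

943 hPa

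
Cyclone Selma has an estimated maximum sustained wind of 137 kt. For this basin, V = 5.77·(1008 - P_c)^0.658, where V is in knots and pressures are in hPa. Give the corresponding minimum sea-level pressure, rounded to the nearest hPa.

ΔP = (V / 5.77)^(1/0.658) = (137/5.77)^1.520.
137/5.77 = 23.744; 23.744^1.520 ≈ 123.17 hPa.
P_c = 1008 − 123.17 = 884.83 ≈ 885 hPa.

885 hPa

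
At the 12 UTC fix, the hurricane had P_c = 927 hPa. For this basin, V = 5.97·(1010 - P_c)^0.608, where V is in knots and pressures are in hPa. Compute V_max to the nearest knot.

ΔP = 1010 − 927 = 83 hPa.
83^0.608 ≈ 14.682.
V ≈ 5.97 × 14.682 ≈ 87.7 kt.

88 kt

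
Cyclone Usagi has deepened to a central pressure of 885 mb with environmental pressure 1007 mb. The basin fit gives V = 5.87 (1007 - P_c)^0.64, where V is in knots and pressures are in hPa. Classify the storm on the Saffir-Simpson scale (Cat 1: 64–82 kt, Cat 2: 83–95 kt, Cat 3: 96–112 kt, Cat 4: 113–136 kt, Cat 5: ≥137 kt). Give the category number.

4

ΔP = 1007 − 885 = 122 mb.
V ≈ 5.87 × 122^0.64 = 5.87 × 21.64 ≈ 127 kt.
127 kt falls in the Category 4 band.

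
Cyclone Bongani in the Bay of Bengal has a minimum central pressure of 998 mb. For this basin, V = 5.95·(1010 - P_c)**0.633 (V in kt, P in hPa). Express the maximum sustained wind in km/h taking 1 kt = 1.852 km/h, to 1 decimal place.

53.1 km/h

ΔP = 1010 − 998 = 12 mb.
V ≈ 5.95 × 12^0.633 = 5.95 × 4.821 ≈ 28.684 kt.
28.684 × 1.852 ≈ 53.12 km/h → 53.1 km/h.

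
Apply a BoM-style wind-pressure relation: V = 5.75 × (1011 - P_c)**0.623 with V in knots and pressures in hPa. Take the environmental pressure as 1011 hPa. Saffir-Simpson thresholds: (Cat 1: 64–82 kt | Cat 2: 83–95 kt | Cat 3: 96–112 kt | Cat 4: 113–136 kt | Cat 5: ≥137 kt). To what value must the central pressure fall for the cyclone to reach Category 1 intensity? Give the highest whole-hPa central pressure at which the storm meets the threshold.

Category 1 begins at V = 64 kt.
Required ΔP = (64/5.75)^(1/0.623) = 11.130^1.605 ≈ 47.84 hPa.
P_c ≤ 1011 − 47.84 = 963.16, so the highest integer P_c is 963 hPa.

963 hPa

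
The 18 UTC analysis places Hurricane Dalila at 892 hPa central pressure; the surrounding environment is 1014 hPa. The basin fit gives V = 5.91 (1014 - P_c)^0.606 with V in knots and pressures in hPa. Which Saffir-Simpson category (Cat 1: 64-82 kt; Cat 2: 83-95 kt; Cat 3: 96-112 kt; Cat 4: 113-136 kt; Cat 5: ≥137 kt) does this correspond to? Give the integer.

ΔP = 1014 − 892 = 122 hPa.
V ≈ 5.91 × 122^0.606 = 5.91 × 18.38 ≈ 109 kt.
109 kt falls in the Category 3 band.

3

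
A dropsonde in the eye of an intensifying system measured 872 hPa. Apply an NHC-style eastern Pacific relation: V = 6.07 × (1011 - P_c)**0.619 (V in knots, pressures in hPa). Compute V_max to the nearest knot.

ΔP = 1011 − 872 = 139 hPa.
139^0.619 ≈ 21.209.
V ≈ 6.07 × 21.209 ≈ 128.7 kt.

129 kt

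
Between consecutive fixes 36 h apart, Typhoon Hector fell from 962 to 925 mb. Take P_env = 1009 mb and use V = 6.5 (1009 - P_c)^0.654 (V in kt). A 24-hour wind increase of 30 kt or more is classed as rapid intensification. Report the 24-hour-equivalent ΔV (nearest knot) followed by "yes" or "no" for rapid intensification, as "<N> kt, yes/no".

25 kt, no

V₁: ΔP = 47, V ≈ 6.5 × 47^0.654 ≈ 80.62 kt.
V₂: ΔP = 84, V ≈ 6.5 × 84^0.654 ≈ 117.87 kt.
ΔV over 36 h = 37.25 kt → 24 h equivalent = 37.25 × 24/36 ≈ 24.83 kt.
25 kt < 30 kt ⇒ not rapid intensification.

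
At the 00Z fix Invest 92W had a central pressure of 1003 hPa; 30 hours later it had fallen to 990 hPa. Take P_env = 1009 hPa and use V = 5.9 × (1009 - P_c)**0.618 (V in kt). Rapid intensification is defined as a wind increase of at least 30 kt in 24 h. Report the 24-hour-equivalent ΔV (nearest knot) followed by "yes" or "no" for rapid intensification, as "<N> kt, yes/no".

15 kt, no

V₁: ΔP = 6, V ≈ 5.9 × 6^0.618 ≈ 17.85 kt.
V₂: ΔP = 19, V ≈ 5.9 × 19^0.618 ≈ 36.40 kt.
ΔV over 30 h = 18.55 kt → 24 h equivalent = 18.55 × 24/30 ≈ 14.84 kt.
15 kt < 30 kt ⇒ not rapid intensification.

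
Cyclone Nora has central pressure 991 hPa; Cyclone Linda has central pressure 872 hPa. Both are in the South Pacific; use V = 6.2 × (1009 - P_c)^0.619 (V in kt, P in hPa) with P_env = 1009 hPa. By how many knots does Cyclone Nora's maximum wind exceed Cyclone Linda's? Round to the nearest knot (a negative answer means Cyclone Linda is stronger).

-93 kt

Cyclone Nora: ΔP = 18; V ≈ 6.2 × 18^0.619 ≈ 37.10 kt.
Cyclone Linda: ΔP = 137; V ≈ 6.2 × 137^0.619 ≈ 130.32 kt.
Difference ≈ 37.10 − 130.32 = -93.22 → -93 kt.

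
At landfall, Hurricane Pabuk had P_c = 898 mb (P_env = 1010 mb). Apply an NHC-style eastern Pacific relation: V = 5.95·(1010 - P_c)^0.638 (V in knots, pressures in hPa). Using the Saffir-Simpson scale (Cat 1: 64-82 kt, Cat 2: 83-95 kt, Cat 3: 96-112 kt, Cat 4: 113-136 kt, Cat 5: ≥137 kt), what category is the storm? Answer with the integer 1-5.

4

ΔP = 1010 − 898 = 112 mb.
V ≈ 5.95 × 112^0.638 = 5.95 × 20.30 ≈ 121 kt.
121 kt falls in the Category 4 band.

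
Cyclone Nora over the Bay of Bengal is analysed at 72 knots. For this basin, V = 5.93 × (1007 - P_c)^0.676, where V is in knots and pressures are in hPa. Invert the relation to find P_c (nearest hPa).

967 hPa

ΔP = (V / 5.93)^(1/0.676) = (72/5.93)^1.479.
72/5.93 = 12.142; 12.142^1.479 ≈ 40.18 hPa.
P_c = 1007 − 40.18 = 966.82 ≈ 967 hPa.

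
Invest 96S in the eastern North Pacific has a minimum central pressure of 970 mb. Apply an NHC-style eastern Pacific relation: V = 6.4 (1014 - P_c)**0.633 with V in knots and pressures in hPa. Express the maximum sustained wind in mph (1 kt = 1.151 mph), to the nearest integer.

81 mph

ΔP = 1014 − 970 = 44 mb.
V ≈ 6.4 × 44^0.633 = 6.4 × 10.972 ≈ 70.224 kt.
70.224 × 1.151 ≈ 80.83 mph → 81 mph.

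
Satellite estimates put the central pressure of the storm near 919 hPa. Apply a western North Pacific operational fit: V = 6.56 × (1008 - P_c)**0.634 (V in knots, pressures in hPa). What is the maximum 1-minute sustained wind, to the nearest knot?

ΔP = 1008 − 919 = 89 hPa.
89^0.634 ≈ 17.215.
V ≈ 6.56 × 17.215 ≈ 112.9 kt.

113 kt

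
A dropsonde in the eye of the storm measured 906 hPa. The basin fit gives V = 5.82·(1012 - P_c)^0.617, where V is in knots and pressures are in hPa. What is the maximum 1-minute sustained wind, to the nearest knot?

ΔP = 1012 − 906 = 106 hPa.
106^0.617 ≈ 17.767.
V ≈ 5.82 × 17.767 ≈ 103.4 kt.

103 kt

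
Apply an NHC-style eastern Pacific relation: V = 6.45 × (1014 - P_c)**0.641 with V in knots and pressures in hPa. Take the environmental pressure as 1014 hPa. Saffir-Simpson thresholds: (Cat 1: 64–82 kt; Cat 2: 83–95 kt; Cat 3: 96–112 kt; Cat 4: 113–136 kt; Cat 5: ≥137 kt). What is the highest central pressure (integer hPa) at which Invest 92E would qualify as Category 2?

Category 2 begins at V = 83 kt.
Required ΔP = (83/6.45)^(1/0.641) = 12.868^1.560 ≈ 53.82 hPa.
P_c ≤ 1014 − 53.82 = 960.18, so the highest integer P_c is 960 hPa.

960 hPa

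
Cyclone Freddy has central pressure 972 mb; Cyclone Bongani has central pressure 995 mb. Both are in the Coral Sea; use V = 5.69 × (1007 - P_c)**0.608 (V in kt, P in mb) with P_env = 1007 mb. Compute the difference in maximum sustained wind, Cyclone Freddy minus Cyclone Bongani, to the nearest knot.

24 kt

Cyclone Freddy: ΔP = 35; V ≈ 5.69 × 35^0.608 ≈ 49.42 kt.
Cyclone Bongani: ΔP = 12; V ≈ 5.69 × 12^0.608 ≈ 25.78 kt.
Difference ≈ 49.42 − 25.78 = 23.64 → 24 kt.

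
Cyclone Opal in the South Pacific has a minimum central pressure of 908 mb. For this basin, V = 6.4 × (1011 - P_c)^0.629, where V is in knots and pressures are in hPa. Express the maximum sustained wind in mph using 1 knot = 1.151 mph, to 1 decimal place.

135.9 mph

ΔP = 1011 − 908 = 103 mb.
V ≈ 6.4 × 103^0.629 = 6.4 × 18.453 ≈ 118.101 kt.
118.101 × 1.151 ≈ 135.93 mph → 135.9 mph.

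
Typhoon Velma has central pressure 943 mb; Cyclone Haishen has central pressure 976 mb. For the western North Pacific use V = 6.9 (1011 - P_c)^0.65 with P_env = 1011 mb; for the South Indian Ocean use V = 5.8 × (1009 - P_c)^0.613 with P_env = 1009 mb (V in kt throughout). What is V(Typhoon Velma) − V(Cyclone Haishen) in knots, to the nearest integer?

Typhoon Velma: ΔP = 68; V ≈ 6.9 × 68^0.65 ≈ 107.15 kt.
Cyclone Haishen: ΔP = 33; V ≈ 5.8 × 33^0.613 ≈ 49.46 kt.
Difference ≈ 107.15 − 49.46 = 57.69 → 58 kt.

58 kt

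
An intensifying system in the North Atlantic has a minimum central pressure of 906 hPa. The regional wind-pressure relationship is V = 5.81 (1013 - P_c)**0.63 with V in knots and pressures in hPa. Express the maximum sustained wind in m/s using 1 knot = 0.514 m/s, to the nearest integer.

57 m/s

ΔP = 1013 − 906 = 107 hPa.
V ≈ 5.81 × 107^0.63 = 5.81 × 18.989 ≈ 110.329 kt.
110.329 × 0.514 ≈ 56.71 m/s → 57 m/s.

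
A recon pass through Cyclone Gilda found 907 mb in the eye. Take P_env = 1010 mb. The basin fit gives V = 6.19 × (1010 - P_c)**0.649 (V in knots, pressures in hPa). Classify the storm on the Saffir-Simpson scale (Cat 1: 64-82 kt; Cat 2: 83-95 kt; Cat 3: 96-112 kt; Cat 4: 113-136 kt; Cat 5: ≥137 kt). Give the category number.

4

ΔP = 1010 − 907 = 103 mb.
V ≈ 6.19 × 103^0.649 = 6.19 × 20.25 ≈ 125 kt.
125 kt falls in the Category 4 band.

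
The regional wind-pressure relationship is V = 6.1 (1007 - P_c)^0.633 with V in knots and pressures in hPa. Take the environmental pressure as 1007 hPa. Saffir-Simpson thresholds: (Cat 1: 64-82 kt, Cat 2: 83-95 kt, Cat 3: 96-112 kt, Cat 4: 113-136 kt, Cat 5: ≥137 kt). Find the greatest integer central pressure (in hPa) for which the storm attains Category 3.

Category 3 begins at V = 96 kt.
Required ΔP = (96/6.1)^(1/0.633) = 15.738^1.580 ≈ 77.79 hPa.
P_c ≤ 1007 − 77.79 = 929.21, so the highest integer P_c is 929 hPa.

929 hPa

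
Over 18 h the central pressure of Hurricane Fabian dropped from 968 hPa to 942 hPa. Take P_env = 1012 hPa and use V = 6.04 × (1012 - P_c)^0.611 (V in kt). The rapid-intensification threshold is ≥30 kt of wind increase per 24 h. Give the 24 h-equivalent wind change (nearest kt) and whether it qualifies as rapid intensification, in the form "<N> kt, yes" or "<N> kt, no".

27 kt, no

V₁: ΔP = 44, V ≈ 6.04 × 44^0.611 ≈ 60.98 kt.
V₂: ΔP = 70, V ≈ 6.04 × 70^0.611 ≈ 80.98 kt.
ΔV over 18 h = 20.00 kt → 24 h equivalent = 20.00 × 24/18 ≈ 26.67 kt.
27 kt < 30 kt ⇒ not rapid intensification.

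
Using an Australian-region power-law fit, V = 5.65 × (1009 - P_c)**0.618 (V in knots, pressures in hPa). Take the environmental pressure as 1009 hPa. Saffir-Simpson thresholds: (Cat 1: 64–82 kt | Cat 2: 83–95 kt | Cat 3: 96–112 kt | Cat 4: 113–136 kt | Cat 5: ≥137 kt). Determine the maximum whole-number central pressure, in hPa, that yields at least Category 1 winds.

Category 1 begins at V = 64 kt.
Required ΔP = (64/5.65)^(1/0.618) = 11.327^1.618 ≈ 50.78 hPa.
P_c ≤ 1009 − 50.78 = 958.22, so the highest integer P_c is 958 hPa.

958 hPa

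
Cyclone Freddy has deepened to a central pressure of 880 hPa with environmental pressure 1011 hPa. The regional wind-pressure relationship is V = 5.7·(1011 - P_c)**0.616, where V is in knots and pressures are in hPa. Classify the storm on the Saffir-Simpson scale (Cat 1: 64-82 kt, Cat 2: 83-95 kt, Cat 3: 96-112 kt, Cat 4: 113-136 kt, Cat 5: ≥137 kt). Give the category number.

ΔP = 1011 − 880 = 131 hPa.
V ≈ 5.7 × 131^0.616 = 5.7 × 20.15 ≈ 115 kt.
115 kt falls in the Category 4 band.

4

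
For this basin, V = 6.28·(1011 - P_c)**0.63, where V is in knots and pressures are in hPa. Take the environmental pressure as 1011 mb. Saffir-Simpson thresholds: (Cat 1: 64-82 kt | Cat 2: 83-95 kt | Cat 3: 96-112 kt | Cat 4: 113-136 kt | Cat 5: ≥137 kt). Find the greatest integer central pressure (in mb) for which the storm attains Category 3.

935 mb

Category 3 begins at V = 96 kt.
Required ΔP = (96/6.28)^(1/0.63) = 15.287^1.587 ≈ 75.83 mb.
P_c ≤ 1011 − 75.83 = 935.17, so the highest integer P_c is 935 mb.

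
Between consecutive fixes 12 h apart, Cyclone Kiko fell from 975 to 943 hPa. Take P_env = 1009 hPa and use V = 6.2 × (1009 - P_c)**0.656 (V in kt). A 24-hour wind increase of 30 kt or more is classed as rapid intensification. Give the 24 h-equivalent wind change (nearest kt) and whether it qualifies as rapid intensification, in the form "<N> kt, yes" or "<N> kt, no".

V₁: ΔP = 34, V ≈ 6.2 × 34^0.656 ≈ 62.67 kt.
V₂: ΔP = 66, V ≈ 6.2 × 66^0.656 ≈ 96.83 kt.
ΔV over 12 h = 34.16 kt → 24 h equivalent = 34.16 × 24/12 ≈ 68.32 kt.
68 kt ≥ 30 kt ⇒ rapid intensification.

68 kt, yes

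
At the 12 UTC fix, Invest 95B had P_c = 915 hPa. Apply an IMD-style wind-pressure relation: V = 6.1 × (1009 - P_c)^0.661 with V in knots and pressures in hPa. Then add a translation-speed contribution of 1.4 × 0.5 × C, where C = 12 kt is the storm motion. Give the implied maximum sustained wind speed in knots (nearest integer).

131 kt

ΔP = 1009 − 915 = 94 hPa.
94^0.661 ≈ 20.148.
V ≈ 6.1 × 20.148 ≈ 122.9 kt.
Translation term: 1.4 × 0.5 × 12 = 8.4 kt.
Corrected V ≈ 131.3 kt → 131 kt.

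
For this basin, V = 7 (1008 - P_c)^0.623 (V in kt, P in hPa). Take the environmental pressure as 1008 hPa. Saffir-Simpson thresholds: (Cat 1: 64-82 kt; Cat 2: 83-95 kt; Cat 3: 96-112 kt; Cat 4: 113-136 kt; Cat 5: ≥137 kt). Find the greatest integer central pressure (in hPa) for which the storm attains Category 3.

941 hPa

Category 3 begins at V = 96 kt.
Required ΔP = (96/7)^(1/0.623) = 13.714^1.605 ≈ 66.88 hPa.
P_c ≤ 1008 − 66.88 = 941.12, so the highest integer P_c is 941 hPa.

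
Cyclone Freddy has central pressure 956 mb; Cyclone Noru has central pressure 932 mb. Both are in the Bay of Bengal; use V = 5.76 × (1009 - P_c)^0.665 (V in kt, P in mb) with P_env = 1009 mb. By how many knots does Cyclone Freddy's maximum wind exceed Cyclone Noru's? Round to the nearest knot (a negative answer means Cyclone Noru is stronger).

Cyclone Freddy: ΔP = 53; V ≈ 5.76 × 53^0.665 ≈ 80.74 kt.
Cyclone Noru: ΔP = 77; V ≈ 5.76 × 77^0.665 ≈ 103.50 kt.
Difference ≈ 80.74 − 103.50 = -22.76 → -23 kt.

-23 kt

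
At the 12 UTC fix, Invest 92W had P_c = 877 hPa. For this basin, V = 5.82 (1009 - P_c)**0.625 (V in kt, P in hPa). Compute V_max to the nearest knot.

ΔP = 1009 − 877 = 132 hPa.
132^0.625 ≈ 21.152.
V ≈ 5.82 × 21.152 ≈ 123.1 kt.

123 kt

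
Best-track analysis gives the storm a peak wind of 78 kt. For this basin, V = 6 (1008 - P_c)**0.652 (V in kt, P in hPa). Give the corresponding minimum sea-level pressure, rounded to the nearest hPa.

ΔP = (V / 6)^(1/0.652) = (78/6)^1.534.
78/6 = 13.000; 13.000^1.534 ≈ 51.11 hPa.
P_c = 1008 − 51.11 = 956.89 ≈ 957 hPa.

957 hPa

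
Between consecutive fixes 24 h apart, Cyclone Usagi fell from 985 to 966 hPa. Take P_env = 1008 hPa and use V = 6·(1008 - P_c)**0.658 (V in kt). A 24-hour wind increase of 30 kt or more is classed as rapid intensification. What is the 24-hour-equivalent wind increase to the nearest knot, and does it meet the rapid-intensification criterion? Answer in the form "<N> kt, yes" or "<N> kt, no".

V₁: ΔP = 23, V ≈ 6 × 23^0.658 ≈ 47.22 kt.
V₂: ΔP = 42, V ≈ 6 × 42^0.658 ≈ 70.19 kt.
ΔV over 24 h = 22.97 kt → 24 h equivalent = 22.97 × 24/24 ≈ 22.97 kt.
23 kt < 30 kt ⇒ not rapid intensification.

23 kt, no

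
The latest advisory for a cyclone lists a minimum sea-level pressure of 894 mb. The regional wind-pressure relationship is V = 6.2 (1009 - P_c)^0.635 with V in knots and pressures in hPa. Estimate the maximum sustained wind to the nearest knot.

126 kt

ΔP = 1009 − 894 = 115 mb.
115^0.635 ≈ 20.349.
V ≈ 6.2 × 20.349 ≈ 126.2 kt.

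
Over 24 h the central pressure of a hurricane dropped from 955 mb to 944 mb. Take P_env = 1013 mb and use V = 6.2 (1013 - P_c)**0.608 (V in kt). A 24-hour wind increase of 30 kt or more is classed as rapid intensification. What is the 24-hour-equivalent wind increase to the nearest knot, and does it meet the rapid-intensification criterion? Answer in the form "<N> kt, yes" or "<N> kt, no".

8 kt, no

V₁: ΔP = 58, V ≈ 6.2 × 58^0.608 ≈ 73.21 kt.
V₂: ΔP = 69, V ≈ 6.2 × 69^0.608 ≈ 81.36 kt.
ΔV over 24 h = 8.15 kt → 24 h equivalent = 8.15 × 24/24 ≈ 8.15 kt.
8 kt < 30 kt ⇒ not rapid intensification.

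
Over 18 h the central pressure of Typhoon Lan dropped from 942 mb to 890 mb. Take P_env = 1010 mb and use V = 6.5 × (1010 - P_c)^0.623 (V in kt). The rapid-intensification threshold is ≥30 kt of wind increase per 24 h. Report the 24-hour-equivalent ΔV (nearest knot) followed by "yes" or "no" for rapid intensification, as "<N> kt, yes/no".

V₁: ΔP = 68, V ≈ 6.5 × 68^0.623 ≈ 90.07 kt.
V₂: ΔP = 120, V ≈ 6.5 × 120^0.623 ≈ 128.30 kt.
ΔV over 18 h = 38.23 kt → 24 h equivalent = 38.23 × 24/18 ≈ 50.97 kt.
51 kt ≥ 30 kt ⇒ rapid intensification.

51 kt, yes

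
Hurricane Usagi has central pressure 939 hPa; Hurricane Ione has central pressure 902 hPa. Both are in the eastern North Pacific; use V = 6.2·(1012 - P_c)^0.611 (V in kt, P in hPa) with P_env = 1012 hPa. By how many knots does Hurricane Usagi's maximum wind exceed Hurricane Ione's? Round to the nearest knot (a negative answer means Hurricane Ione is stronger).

Hurricane Usagi: ΔP = 73; V ≈ 6.2 × 73^0.611 ≈ 85.29 kt.
Hurricane Ione: ΔP = 110; V ≈ 6.2 × 110^0.611 ≈ 109.57 kt.
Difference ≈ 85.29 − 109.57 = -24.28 → -24 kt.

-24 kt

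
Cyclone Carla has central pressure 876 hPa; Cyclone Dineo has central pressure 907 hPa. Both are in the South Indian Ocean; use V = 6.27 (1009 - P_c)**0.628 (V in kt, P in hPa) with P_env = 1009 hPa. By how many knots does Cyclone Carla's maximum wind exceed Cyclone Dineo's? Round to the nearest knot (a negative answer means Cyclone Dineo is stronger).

21 kt

Cyclone Carla: ΔP = 133; V ≈ 6.27 × 133^0.628 ≈ 135.22 kt.
Cyclone Dineo: ΔP = 102; V ≈ 6.27 × 102^0.628 ≈ 114.46 kt.
Difference ≈ 135.22 − 114.46 = 20.76 → 21 kt.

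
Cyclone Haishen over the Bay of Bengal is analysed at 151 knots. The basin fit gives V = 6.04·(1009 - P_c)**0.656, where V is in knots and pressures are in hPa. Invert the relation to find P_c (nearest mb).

874 mb

ΔP = (V / 6.04)^(1/0.656) = (151/6.04)^1.524.
151/6.04 = 25.000; 25.000^1.524 ≈ 135.21 mb.
P_c = 1009 − 135.21 = 873.79 ≈ 874 mb.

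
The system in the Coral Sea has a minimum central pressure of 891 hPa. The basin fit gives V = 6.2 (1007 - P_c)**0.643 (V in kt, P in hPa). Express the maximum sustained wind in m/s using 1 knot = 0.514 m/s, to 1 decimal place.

ΔP = 1007 − 891 = 116 hPa.
V ≈ 6.2 × 116^0.643 = 6.2 × 21.254 ≈ 131.777 kt.
131.777 × 0.514 ≈ 67.73 m/s → 67.7 m/s.

67.7 m/s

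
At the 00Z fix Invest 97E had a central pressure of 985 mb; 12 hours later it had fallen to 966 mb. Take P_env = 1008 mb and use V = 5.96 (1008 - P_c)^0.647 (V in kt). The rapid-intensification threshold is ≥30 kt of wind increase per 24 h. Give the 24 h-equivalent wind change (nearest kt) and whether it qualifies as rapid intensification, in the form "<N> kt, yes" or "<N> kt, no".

V₁: ΔP = 23, V ≈ 5.96 × 23^0.647 ≈ 45.32 kt.
V₂: ΔP = 42, V ≈ 5.96 × 42^0.647 ≈ 66.91 kt.
ΔV over 12 h = 21.59 kt → 24 h equivalent = 21.59 × 24/12 ≈ 43.18 kt.
43 kt ≥ 30 kt ⇒ rapid intensification.

43 kt, yes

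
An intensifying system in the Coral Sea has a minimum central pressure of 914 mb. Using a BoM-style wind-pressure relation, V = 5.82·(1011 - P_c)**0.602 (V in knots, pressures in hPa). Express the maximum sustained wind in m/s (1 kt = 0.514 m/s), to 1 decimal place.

ΔP = 1011 − 914 = 97 mb.
V ≈ 5.82 × 97^0.602 = 5.82 × 15.705 ≈ 91.403 kt.
91.403 × 0.514 ≈ 46.98 m/s → 47.0 m/s.

47.0 m/s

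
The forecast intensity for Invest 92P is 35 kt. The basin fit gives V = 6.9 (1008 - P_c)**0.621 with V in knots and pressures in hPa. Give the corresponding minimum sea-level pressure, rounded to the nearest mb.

994 mb

ΔP = (V / 6.9)^(1/0.621) = (35/6.9)^1.610.
35/6.9 = 5.072; 5.072^1.610 ≈ 13.67 mb.
P_c = 1008 − 13.67 = 994.33 ≈ 994 mb.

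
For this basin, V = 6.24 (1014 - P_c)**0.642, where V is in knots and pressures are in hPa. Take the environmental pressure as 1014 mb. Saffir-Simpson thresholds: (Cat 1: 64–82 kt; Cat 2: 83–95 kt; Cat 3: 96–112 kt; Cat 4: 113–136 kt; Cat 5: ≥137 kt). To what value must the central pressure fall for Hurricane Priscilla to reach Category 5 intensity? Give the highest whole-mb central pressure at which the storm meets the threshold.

891 mb

Category 5 begins at V = 137 kt.
Required ΔP = (137/6.24)^(1/0.642) = 21.955^1.558 ≈ 122.92 mb.
P_c ≤ 1014 − 122.92 = 891.08, so the highest integer P_c is 891 mb.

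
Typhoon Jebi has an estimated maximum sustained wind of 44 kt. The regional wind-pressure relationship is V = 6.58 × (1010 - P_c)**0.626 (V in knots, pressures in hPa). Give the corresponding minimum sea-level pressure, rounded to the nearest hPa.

ΔP = (V / 6.58)^(1/0.626) = (44/6.58)^1.597.
44/6.58 = 6.687; 6.687^1.597 ≈ 20.81 hPa.
P_c = 1010 − 20.81 = 989.19 ≈ 989 hPa.

989 hPa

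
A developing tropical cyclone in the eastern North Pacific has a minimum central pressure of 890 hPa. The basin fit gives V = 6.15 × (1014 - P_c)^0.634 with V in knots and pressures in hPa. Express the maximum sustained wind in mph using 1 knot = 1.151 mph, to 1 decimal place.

ΔP = 1014 − 890 = 124 hPa.
V ≈ 6.15 × 124^0.634 = 6.15 × 21.244 ≈ 130.649 kt.
130.649 × 1.151 ≈ 150.38 mph → 150.4 mph.

150.4 mph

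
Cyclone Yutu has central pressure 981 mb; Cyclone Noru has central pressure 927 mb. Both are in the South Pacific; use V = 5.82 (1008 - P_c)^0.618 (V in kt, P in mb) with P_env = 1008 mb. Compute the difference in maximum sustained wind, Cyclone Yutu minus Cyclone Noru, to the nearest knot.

Cyclone Yutu: ΔP = 27; V ≈ 5.82 × 27^0.618 ≈ 44.62 kt.
Cyclone Noru: ΔP = 81; V ≈ 5.82 × 81^0.618 ≈ 87.98 kt.
Difference ≈ 44.62 − 87.98 = -43.36 → -43 kt.

-43 kt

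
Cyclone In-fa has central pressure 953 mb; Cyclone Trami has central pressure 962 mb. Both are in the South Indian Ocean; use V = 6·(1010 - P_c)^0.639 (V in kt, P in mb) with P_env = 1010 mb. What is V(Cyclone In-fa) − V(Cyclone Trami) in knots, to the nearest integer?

Cyclone In-fa: ΔP = 57; V ≈ 6 × 57^0.639 ≈ 79.46 kt.
Cyclone Trami: ΔP = 48; V ≈ 6 × 48^0.639 ≈ 71.20 kt.
Difference ≈ 79.46 − 71.20 = 8.26 → 8 kt.

8 kt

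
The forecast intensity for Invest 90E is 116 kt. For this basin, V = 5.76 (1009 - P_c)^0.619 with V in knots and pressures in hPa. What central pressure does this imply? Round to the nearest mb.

881 mb

ΔP = (V / 5.76)^(1/0.619) = (116/5.76)^1.616.
116/5.76 = 20.139; 20.139^1.616 ≈ 127.84 mb.
P_c = 1009 − 127.84 = 881.16 ≈ 881 mb.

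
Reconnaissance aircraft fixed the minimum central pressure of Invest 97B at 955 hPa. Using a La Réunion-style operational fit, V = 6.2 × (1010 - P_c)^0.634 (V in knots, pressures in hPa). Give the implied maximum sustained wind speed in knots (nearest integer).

ΔP = 1010 − 955 = 55 hPa.
55^0.634 ≈ 12.688.
V ≈ 6.2 × 12.688 ≈ 78.7 kt.

79 kt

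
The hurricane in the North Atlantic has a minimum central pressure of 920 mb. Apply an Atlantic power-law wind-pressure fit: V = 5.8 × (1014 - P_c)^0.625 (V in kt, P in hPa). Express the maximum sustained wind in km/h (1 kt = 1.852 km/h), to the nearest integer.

184 km/h

ΔP = 1014 − 920 = 94 mb.
V ≈ 5.8 × 94^0.625 = 5.8 × 17.108 ≈ 99.228 kt.
99.228 × 1.852 ≈ 183.77 km/h → 184 km/h.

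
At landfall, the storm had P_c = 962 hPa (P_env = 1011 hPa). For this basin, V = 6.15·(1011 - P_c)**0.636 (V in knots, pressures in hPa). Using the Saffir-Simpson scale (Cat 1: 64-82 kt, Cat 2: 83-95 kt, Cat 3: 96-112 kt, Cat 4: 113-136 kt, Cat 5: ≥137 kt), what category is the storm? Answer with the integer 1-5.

1

ΔP = 1011 − 962 = 49 hPa.
V ≈ 6.15 × 49^0.636 = 6.15 × 11.88 ≈ 73 kt.
73 kt falls in the Category 1 band.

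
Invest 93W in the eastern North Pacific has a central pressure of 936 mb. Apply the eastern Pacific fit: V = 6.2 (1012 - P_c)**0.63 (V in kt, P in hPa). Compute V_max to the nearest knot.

ΔP = 1012 − 936 = 76 mb.
76^0.63 ≈ 15.308.
V ≈ 6.2 × 15.308 ≈ 94.9 kt.

95 kt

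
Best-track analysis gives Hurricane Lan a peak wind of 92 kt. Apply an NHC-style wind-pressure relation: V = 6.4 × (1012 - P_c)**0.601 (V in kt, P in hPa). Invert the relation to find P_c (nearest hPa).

ΔP = (V / 6.4)^(1/0.601) = (92/6.4)^1.664.
92/6.4 = 14.375; 14.375^1.664 ≈ 84.36 hPa.
P_c = 1012 − 84.36 = 927.64 ≈ 928 hPa.

928 hPa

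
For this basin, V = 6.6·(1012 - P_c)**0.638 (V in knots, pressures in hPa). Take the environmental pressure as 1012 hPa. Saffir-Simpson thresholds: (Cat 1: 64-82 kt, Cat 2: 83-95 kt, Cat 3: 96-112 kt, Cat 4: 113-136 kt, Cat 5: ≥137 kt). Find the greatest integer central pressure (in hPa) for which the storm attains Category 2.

Category 2 begins at V = 83 kt.
Required ΔP = (83/6.6)^(1/0.638) = 12.576^1.567 ≈ 52.89 hPa.
P_c ≤ 1012 − 52.89 = 959.11, so the highest integer P_c is 959 hPa.

959 hPa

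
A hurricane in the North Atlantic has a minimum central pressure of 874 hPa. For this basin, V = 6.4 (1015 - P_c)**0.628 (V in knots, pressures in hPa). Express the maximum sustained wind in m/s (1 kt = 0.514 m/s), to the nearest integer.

ΔP = 1015 − 874 = 141 hPa.
V ≈ 6.4 × 141^0.628 = 6.4 × 22.372 ≈ 143.182 kt.
143.182 × 0.514 ≈ 73.60 m/s → 74 m/s.

74 m/s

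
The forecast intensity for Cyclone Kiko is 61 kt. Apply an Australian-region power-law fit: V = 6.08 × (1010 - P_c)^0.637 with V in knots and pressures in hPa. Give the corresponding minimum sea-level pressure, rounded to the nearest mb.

ΔP = (V / 6.08)^(1/0.637) = (61/6.08)^1.570.
61/6.08 = 10.033; 10.033^1.570 ≈ 37.33 mb.
P_c = 1010 − 37.33 = 972.67 ≈ 973 mb.

973 mb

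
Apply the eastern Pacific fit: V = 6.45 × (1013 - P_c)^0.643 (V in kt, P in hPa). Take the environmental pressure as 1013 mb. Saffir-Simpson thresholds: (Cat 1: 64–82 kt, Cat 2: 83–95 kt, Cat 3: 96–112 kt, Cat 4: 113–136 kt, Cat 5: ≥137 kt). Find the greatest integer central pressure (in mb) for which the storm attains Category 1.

Category 1 begins at V = 64 kt.
Required ΔP = (64/6.45)^(1/0.643) = 9.922^1.555 ≈ 35.48 mb.
P_c ≤ 1013 − 35.48 = 977.52, so the highest integer P_c is 977 mb.

977 mb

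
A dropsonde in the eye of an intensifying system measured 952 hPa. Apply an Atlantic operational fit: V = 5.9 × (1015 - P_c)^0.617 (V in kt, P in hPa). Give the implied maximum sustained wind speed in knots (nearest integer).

ΔP = 1015 − 952 = 63 hPa.
63^0.617 ≈ 12.888.
V ≈ 5.9 × 12.888 ≈ 76.0 kt.

76 kt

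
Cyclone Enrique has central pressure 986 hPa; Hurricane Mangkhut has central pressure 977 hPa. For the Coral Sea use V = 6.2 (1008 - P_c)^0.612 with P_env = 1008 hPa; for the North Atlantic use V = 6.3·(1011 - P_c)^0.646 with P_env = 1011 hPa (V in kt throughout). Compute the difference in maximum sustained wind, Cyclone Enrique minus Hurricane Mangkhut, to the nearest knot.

-20 kt

Cyclone Enrique: ΔP = 22; V ≈ 6.2 × 22^0.612 ≈ 41.11 kt.
Hurricane Mangkhut: ΔP = 34; V ≈ 6.3 × 34^0.646 ≈ 61.47 kt.
Difference ≈ 41.11 − 61.47 = -20.36 → -20 kt.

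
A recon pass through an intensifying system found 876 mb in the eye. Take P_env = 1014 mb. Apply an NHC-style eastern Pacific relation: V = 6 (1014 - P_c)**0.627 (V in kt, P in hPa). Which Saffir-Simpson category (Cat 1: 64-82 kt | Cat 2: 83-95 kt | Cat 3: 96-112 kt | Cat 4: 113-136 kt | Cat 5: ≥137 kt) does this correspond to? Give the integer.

ΔP = 1014 − 876 = 138 mb.
V ≈ 6 × 138^0.627 = 6 × 21.96 ≈ 132 kt.
132 kt falls in the Category 4 band.

4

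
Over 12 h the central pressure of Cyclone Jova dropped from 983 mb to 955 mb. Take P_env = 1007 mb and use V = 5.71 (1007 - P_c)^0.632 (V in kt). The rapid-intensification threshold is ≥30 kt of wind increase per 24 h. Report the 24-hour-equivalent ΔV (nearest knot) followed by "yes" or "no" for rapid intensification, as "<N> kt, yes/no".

54 kt, yes

V₁: ΔP = 24, V ≈ 5.71 × 24^0.632 ≈ 42.55 kt.
V₂: ΔP = 52, V ≈ 5.71 × 52^0.632 ≈ 69.37 kt.
ΔV over 12 h = 26.82 kt → 24 h equivalent = 26.82 × 24/12 ≈ 53.64 kt.
54 kt ≥ 30 kt ⇒ rapid intensification.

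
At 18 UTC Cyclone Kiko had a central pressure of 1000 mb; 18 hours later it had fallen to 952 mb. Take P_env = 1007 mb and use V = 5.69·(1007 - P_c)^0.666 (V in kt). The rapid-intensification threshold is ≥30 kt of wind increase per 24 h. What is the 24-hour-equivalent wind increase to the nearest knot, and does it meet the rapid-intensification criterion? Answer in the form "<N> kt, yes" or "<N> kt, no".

V₁: ΔP = 7, V ≈ 5.69 × 7^0.666 ≈ 20.79 kt.
V₂: ΔP = 55, V ≈ 5.69 × 55^0.666 ≈ 82.07 kt.
ΔV over 18 h = 61.28 kt → 24 h equivalent = 61.28 × 24/18 ≈ 81.71 kt.
82 kt ≥ 30 kt ⇒ rapid intensification.

82 kt, yes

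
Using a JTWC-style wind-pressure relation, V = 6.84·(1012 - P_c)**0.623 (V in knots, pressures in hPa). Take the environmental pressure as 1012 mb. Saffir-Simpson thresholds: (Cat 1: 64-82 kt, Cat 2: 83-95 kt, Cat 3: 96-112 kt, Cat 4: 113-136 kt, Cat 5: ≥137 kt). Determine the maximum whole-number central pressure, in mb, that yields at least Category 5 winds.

Category 5 begins at V = 137 kt.
Required ΔP = (137/6.84)^(1/0.623) = 20.029^1.605 ≈ 122.84 mb.
P_c ≤ 1012 − 122.84 = 889.16, so the highest integer P_c is 889 mb.

889 mb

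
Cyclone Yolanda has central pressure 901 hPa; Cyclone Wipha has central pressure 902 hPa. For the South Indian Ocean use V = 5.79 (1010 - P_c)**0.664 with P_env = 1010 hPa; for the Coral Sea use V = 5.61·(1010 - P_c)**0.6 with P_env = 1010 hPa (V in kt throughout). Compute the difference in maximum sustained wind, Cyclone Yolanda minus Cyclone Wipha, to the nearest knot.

Cyclone Yolanda: ΔP = 109; V ≈ 5.79 × 109^0.664 ≈ 130.48 kt.
Cyclone Wipha: ΔP = 108; V ≈ 5.61 × 108^0.6 ≈ 93.11 kt.
Difference ≈ 130.48 − 93.11 = 37.37 → 37 kt.

37 kt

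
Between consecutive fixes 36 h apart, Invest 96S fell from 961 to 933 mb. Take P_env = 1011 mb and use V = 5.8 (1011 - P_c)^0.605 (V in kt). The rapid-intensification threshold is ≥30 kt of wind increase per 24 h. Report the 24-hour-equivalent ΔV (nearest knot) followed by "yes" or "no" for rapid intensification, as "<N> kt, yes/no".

13 kt, no

V₁: ΔP = 50, V ≈ 5.8 × 50^0.605 ≈ 61.85 kt.
V₂: ΔP = 78, V ≈ 5.8 × 78^0.605 ≈ 80.94 kt.
ΔV over 36 h = 19.09 kt → 24 h equivalent = 19.09 × 24/36 ≈ 12.73 kt.
13 kt < 30 kt ⇒ not rapid intensification.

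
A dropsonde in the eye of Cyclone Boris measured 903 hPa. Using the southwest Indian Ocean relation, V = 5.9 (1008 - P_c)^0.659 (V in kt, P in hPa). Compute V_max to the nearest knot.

ΔP = 1008 − 903 = 105 hPa.
105^0.659 ≈ 21.477.
V ≈ 5.9 × 21.477 ≈ 126.7 kt.

127 kt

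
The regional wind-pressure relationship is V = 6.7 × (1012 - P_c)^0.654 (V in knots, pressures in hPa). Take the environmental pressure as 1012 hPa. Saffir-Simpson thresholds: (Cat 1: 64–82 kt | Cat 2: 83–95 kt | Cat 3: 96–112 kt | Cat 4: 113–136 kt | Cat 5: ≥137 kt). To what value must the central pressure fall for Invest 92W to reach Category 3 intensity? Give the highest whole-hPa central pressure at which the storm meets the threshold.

953 hPa

Category 3 begins at V = 96 kt.
Required ΔP = (96/6.7)^(1/0.654) = 14.328^1.529 ≈ 58.60 hPa.
P_c ≤ 1012 − 58.60 = 953.40, so the highest integer P_c is 953 hPa.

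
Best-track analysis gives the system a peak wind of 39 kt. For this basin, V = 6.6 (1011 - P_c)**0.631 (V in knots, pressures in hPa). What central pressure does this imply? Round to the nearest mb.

994 mb

ΔP = (V / 6.6)^(1/0.631) = (39/6.6)^1.585.
39/6.6 = 5.909; 5.909^1.585 ≈ 16.70 mb.
P_c = 1011 − 16.70 = 994.30 ≈ 994 mb.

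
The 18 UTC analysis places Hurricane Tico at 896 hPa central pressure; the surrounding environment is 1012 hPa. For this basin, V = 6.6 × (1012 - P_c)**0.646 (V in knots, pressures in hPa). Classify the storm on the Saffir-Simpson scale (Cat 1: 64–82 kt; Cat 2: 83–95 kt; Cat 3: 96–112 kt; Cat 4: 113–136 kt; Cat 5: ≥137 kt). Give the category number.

ΔP = 1012 − 896 = 116 hPa.
V ≈ 6.6 × 116^0.646 = 6.6 × 21.56 ≈ 142 kt.
142 kt falls in the Category 5 band.

5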